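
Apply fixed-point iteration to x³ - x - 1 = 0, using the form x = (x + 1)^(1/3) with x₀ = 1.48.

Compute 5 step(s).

Equation: x³ - x - 1 = 0
Fixed-point form: x = (x + 1)^(1/3)
x₀ = 1.48

x_1 = g(1.480000) = 1.353580
x_2 = g(1.353580) = 1.330178
x_3 = g(1.330178) = 1.325754
x_4 = g(1.325754) = 1.324915
x_5 = g(1.324915) = 1.324755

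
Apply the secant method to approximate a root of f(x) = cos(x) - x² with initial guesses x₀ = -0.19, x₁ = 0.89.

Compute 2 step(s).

f(x) = cos(x) - x²
x₀ = -0.19, x₁ = 0.89

Secant formula: x_{n+1} = x_n - f(x_n)(x_n - x_{n-1})/(f(x_n) - f(x_{n-1}))

Iteration 1:
  f(-0.190000) = 0.945904
  f(0.890000) = -0.162688
  x_2 = 0.890000 - (-0.162688)×(0.890000 - (-0.190000))/(-0.162688 - 0.945904)
       = 0.731508
Iteration 2:
  f(0.890000) = -0.162688
  f(0.731508) = 0.209064
  x_3 = 0.731508 - 0.209064×(0.731508 - 0.890000)/(0.209064 - (-0.162688))
       = 0.820640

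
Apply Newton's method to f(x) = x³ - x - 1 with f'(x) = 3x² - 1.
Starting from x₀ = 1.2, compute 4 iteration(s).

f(x) = x³ - x - 1
f'(x) = 3x² - 1
x₀ = 1.2

Newton-Raphson formula: x_{n+1} = x_n - f(x_n)/f'(x_n)

Iteration 1:
  f(1.200000) = -0.472000
  f'(1.200000) = 3.320000
  x_1 = 1.200000 - (-0.472000)/3.320000 = 1.342169
Iteration 2:
  f(1.342169) = 0.075636
  f'(1.342169) = 4.404250
  x_2 = 1.342169 - 0.075636/4.404250 = 1.324995
Iteration 3:
  f(1.324995) = 0.001182
  f'(1.324995) = 4.266837
  x_3 = 1.324995 - 0.001182/4.266837 = 1.324718
Iteration 4:
  f(1.324718) = 0.000000
  f'(1.324718) = 4.264634
  x_4 = 1.324718 - 0.000000/4.264634 = 1.324718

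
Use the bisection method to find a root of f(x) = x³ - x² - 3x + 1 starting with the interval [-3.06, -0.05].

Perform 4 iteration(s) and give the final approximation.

f(x) = x³ - x² - 3x + 1
Initial interval: [-3.06, -0.05]

Iteration 1:
  c_1 = (-3.060000 + (-0.050000))/2 = -1.555000
  f(c_1) = f(-1.555000) = -0.513054
  f(a) × f(c) ≥ 0, new interval: [-1.555000, -0.050000]
Iteration 2:
  c_2 = (-1.555000 + (-0.050000))/2 = -0.802500
  f(c_2) = f(-0.802500) = 2.246679
  f(a) × f(c) < 0, new interval: [-1.555000, -0.802500]
Iteration 3:
  c_3 = (-1.555000 + (-0.802500))/2 = -1.178750
  f(c_3) = f(-1.178750) = 1.508982
  f(a) × f(c) < 0, new interval: [-1.555000, -1.178750]
Iteration 4:
  c_4 = (-1.555000 + (-1.178750))/2 = -1.366875
  f(c_4) = f(-1.366875) = 0.678481
  f(a) × f(c) < 0, new interval: [-1.555000, -1.366875]

After 4 iteration(s), the approximation is c_4 = -1.366875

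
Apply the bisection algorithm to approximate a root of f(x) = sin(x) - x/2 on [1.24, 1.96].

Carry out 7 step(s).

f(x) = sin(x) - x/2
Initial interval: [1.24, 1.96]

Iteration 1:
  c_1 = (1.240000 + 1.960000)/2 = 1.600000
  f(c_1) = f(1.600000) = 0.199574
  f(a) × f(c) ≥ 0, new interval: [1.600000, 1.960000]
Iteration 2:
  c_2 = (1.600000 + 1.960000)/2 = 1.780000
  f(c_2) = f(1.780000) = 0.088197
  f(a) × f(c) ≥ 0, new interval: [1.780000, 1.960000]
Iteration 3:
  c_3 = (1.780000 + 1.960000)/2 = 1.870000
  f(c_3) = f(1.870000) = 0.020572
  f(a) × f(c) ≥ 0, new interval: [1.870000, 1.960000]
Iteration 4:
  c_4 = (1.870000 + 1.960000)/2 = 1.915000
  f(c_4) = f(1.915000) = -0.016156
  f(a) × f(c) < 0, new interval: [1.870000, 1.915000]
Iteration 5:
  c_5 = (1.870000 + 1.915000)/2 = 1.892500
  f(c_5) = f(1.892500) = 0.002448
  f(a) × f(c) ≥ 0, new interval: [1.892500, 1.915000]
Iteration 6:
  c_6 = (1.892500 + 1.915000)/2 = 1.903750
  f(c_6) = f(1.903750) = -0.006794
  f(a) × f(c) < 0, new interval: [1.892500, 1.903750]
Iteration 7:
  c_7 = (1.892500 + 1.903750)/2 = 1.898125
  f(c_7) = f(1.898125) = -0.002158
  f(a) × f(c) < 0, new interval: [1.892500, 1.898125]

After 7 iteration(s), the approximation is c_7 = 1.898125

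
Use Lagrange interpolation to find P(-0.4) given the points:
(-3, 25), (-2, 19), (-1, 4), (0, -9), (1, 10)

Lagrange interpolation formula:
P(x) = Σ yᵢ × Lᵢ(x)
where Lᵢ(x) = Π_{j≠i} (x - xⱼ)/(xᵢ - xⱼ)

L_0(-0.4) = (-0.4 - (-2))/(-3 - (-2)) × (-0.4 - (-1))/(-3 - (-1)) × (-0.4 - 0)/(-3 - 0) × (-0.4 - 1)/(-3 - 1) = 0.022400
L_1(-0.4) = (-0.4 - (-3))/(-2 - (-3)) × (-0.4 - (-1))/(-2 - (-1)) × (-0.4 - 0)/(-2 - 0) × (-0.4 - 1)/(-2 - 1) = -0.145600
L_2(-0.4) = (-0.4 - (-3))/(-1 - (-3)) × (-0.4 - (-2))/(-1 - (-2)) × (-0.4 - 0)/(-1 - 0) × (-0.4 - 1)/(-1 - 1) = 0.582400
L_3(-0.4) = (-0.4 - (-3))/(0 - (-3)) × (-0.4 - (-2))/(0 - (-2)) × (-0.4 - (-1))/(0 - (-1)) × (-0.4 - 1)/(0 - 1) = 0.582400
L_4(-0.4) = (-0.4 - (-3))/(1 - (-3)) × (-0.4 - (-2))/(1 - (-2)) × (-0.4 - (-1))/(1 - (-1)) × (-0.4 - 0)/(1 - 0) = -0.041600

P(-0.4) = 25×L_0(-0.4) + 19×L_1(-0.4) + 4×L_2(-0.4) + (-9)×L_3(-0.4) + 10×L_4(-0.4)
P(-0.4) = -5.534400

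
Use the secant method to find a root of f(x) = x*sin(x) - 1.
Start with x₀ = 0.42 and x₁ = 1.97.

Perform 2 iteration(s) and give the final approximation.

f(x) = x*sin(x) - 1
x₀ = 0.42, x₁ = 1.97

Secant formula: x_{n+1} = x_n - f(x_n)(x_n - x_{n-1})/(f(x_n) - f(x_{n-1}))

Iteration 1:
  f(0.420000) = -0.828741
  f(1.970000) = 0.815100
  x_2 = 1.970000 - 0.815100×(1.970000 - 0.420000)/(0.815100 - (-0.828741))
       = 1.201431
Iteration 2:
  f(1.970000) = 0.815100
  f(1.201431) = 0.120402
  x_3 = 1.201431 - 0.120402×(1.201431 - 1.970000)/(0.120402 - 0.815100)
       = 1.068226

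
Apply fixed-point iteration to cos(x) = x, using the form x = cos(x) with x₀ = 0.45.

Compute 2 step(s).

Equation: cos(x) = x
Fixed-point form: x = cos(x)
x₀ = 0.45

x_1 = g(0.450000) = 0.900447
x_2 = g(0.900447) = 0.621260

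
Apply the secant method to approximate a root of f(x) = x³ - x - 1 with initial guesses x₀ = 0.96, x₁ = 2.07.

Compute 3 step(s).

f(x) = x³ - x - 1
x₀ = 0.96, x₁ = 2.07

Secant formula: x_{n+1} = x_n - f(x_n)(x_n - x_{n-1})/(f(x_n) - f(x_{n-1}))

Iteration 1:
  f(0.960000) = -1.075264
  f(2.070000) = 5.799743
  x_2 = 2.070000 - 5.799743×(2.070000 - 0.960000)/(5.799743 - (-1.075264))
       = 1.133606
Iteration 2:
  f(2.070000) = 5.799743
  f(1.133606) = -0.676851
  x_3 = 1.133606 - (-0.676851)×(1.133606 - 2.070000)/(-0.676851 - 5.799743)
       = 1.231466
Iteration 3:
  f(1.133606) = -0.676851
  f(1.231466) = -0.363937
  x_4 = 1.231466 - (-0.363937)×(1.231466 - 1.133606)/(-0.363937 - (-0.676851))
       = 1.345283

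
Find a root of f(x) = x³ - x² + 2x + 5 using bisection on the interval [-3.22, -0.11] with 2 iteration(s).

f(x) = x³ - x² + 2x + 5
Initial interval: [-3.22, -0.11]

Iteration 1:
  c_1 = (-3.220000 + (-0.110000))/2 = -1.665000
  f(c_1) = f(-1.665000) = -5.717980
  f(a) × f(c) ≥ 0, new interval: [-1.665000, -0.110000]
Iteration 2:
  c_2 = (-1.665000 + (-0.110000))/2 = -0.887500
  f(c_2) = f(-0.887500) = 1.738299
  f(a) × f(c) < 0, new interval: [-1.665000, -0.887500]

After 2 iteration(s), the approximation is c_2 = -0.887500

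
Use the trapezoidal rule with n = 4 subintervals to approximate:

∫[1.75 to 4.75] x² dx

f(x) = x²
a = 1.75, b = 4.75, n = 4
h = (b - a)/n = 0.750000

Trapezoidal rule: (h/2)[f(x₀) + 2f(x₁) + 2f(x₂) + ... + f(xₙ)]

x_0 = 1.7500, f(x_0) = 3.062500, coefficient = 1
x_1 = 2.5000, f(x_1) = 6.250000, coefficient = 2
x_2 = 3.2500, f(x_2) = 10.562500, coefficient = 2
x_3 = 4.0000, f(x_3) = 16.000000, coefficient = 2
x_4 = 4.7500, f(x_4) = 22.562500, coefficient = 1

I ≈ (0.750000/2) × 91.250000 = 34.218750
Exact value: 33.937500
Error: 0.281250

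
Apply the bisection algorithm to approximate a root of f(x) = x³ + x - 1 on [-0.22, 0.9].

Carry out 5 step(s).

f(x) = x³ + x - 1
Initial interval: [-0.22, 0.9]

Iteration 1:
  c_1 = (-0.220000 + 0.900000)/2 = 0.340000
  f(c_1) = f(0.340000) = -0.620696
  f(a) × f(c) ≥ 0, new interval: [0.340000, 0.900000]
Iteration 2:
  c_2 = (0.340000 + 0.900000)/2 = 0.620000
  f(c_2) = f(0.620000) = -0.141672
  f(a) × f(c) ≥ 0, new interval: [0.620000, 0.900000]
Iteration 3:
  c_3 = (0.620000 + 0.900000)/2 = 0.760000
  f(c_3) = f(0.760000) = 0.198976
  f(a) × f(c) < 0, new interval: [0.620000, 0.760000]
Iteration 4:
  c_4 = (0.620000 + 0.760000)/2 = 0.690000
  f(c_4) = f(0.690000) = 0.018509
  f(a) × f(c) < 0, new interval: [0.620000, 0.690000]
Iteration 5:
  c_5 = (0.620000 + 0.690000)/2 = 0.655000
  f(c_5) = f(0.655000) = -0.063989
  f(a) × f(c) ≥ 0, new interval: [0.655000, 0.690000]

After 5 iteration(s), the approximation is c_5 = 0.655000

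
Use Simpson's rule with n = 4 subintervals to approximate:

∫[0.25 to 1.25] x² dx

f(x) = x²
a = 0.25, b = 1.25, n = 4
h = (b - a)/n = 0.250000

Simpson's rule: (h/3)[f(x₀) + 4f(x₁) + 2f(x₂) + ... + f(xₙ)]

x_0 = 0.2500, f(x_0) = 0.062500, coefficient = 1
x_1 = 0.5000, f(x_1) = 0.250000, coefficient = 4
x_2 = 0.7500, f(x_2) = 0.562500, coefficient = 2
x_3 = 1.0000, f(x_3) = 1.000000, coefficient = 4
x_4 = 1.2500, f(x_4) = 1.562500, coefficient = 1

I ≈ (0.250000/3) × 7.750000 = 0.645833
Exact value: 0.645833
Error: 0.000000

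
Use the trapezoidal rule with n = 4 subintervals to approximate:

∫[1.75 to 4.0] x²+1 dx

f(x) = x²+1
a = 1.75, b = 4.0, n = 4
h = (b - a)/n = 0.562500

Trapezoidal rule: (h/2)[f(x₀) + 2f(x₁) + 2f(x₂) + ... + f(xₙ)]

x_0 = 1.7500, f(x_0) = 4.062500, coefficient = 1
x_1 = 2.3125, f(x_1) = 6.347656, coefficient = 2
x_2 = 2.8750, f(x_2) = 9.265625, coefficient = 2
x_3 = 3.4375, f(x_3) = 12.816406, coefficient = 2
x_4 = 4.0000, f(x_4) = 17.000000, coefficient = 1

I ≈ (0.562500/2) × 77.921875 = 21.915527
Exact value: 21.796875
Error: 0.118652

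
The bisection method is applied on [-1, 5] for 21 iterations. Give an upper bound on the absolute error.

Bisection error bound: |error| ≤ (b-a)/2^n
|error| ≤ (5 - (-1))/2^21 = 6/2^21
|error| ≤ 0.0000028610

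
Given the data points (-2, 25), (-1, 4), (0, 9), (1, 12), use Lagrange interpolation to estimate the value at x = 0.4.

Lagrange interpolation formula:
P(x) = Σ yᵢ × Lᵢ(x)
where Lᵢ(x) = Π_{j≠i} (x - xⱼ)/(xᵢ - xⱼ)

L_0(0.4) = (0.4 - (-1))/(-2 - (-1)) × (0.4 - 0)/(-2 - 0) × (0.4 - 1)/(-2 - 1) = 0.056000
L_1(0.4) = (0.4 - (-2))/(-1 - (-2)) × (0.4 - 0)/(-1 - 0) × (0.4 - 1)/(-1 - 1) = -0.288000
L_2(0.4) = (0.4 - (-2))/(0 - (-2)) × (0.4 - (-1))/(0 - (-1)) × (0.4 - 1)/(0 - 1) = 1.008000
L_3(0.4) = (0.4 - (-2))/(1 - (-2)) × (0.4 - (-1))/(1 - (-1)) × (0.4 - 0)/(1 - 0) = 0.224000

P(0.4) = 25×L_0(0.4) + 4×L_1(0.4) + 9×L_2(0.4) + 12×L_3(0.4)
P(0.4) = 12.008000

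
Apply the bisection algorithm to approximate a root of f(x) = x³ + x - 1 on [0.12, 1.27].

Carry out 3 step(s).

f(x) = x³ + x - 1
Initial interval: [0.12, 1.27]

Iteration 1:
  c_1 = (0.120000 + 1.270000)/2 = 0.695000
  f(c_1) = f(0.695000) = 0.030702
  f(a) × f(c) < 0, new interval: [0.120000, 0.695000]
Iteration 2:
  c_2 = (0.120000 + 0.695000)/2 = 0.407500
  f(c_2) = f(0.407500) = -0.524832
  f(a) × f(c) ≥ 0, new interval: [0.407500, 0.695000]
Iteration 3:
  c_3 = (0.407500 + 0.695000)/2 = 0.551250
  f(c_3) = f(0.551250) = -0.281238
  f(a) × f(c) ≥ 0, new interval: [0.551250, 0.695000]

After 3 iteration(s), the approximation is c_3 = 0.551250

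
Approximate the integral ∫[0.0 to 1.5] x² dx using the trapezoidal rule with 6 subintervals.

f(x) = x²
a = 0.0, b = 1.5, n = 6
h = (b - a)/n = 0.250000

Trapezoidal rule: (h/2)[f(x₀) + 2f(x₁) + 2f(x₂) + ... + f(xₙ)]

x_0 = 0.0000, f(x_0) = 0.000000, coefficient = 1
x_1 = 0.2500, f(x_1) = 0.062500, coefficient = 2
x_2 = 0.5000, f(x_2) = 0.250000, coefficient = 2
x_3 = 0.7500, f(x_3) = 0.562500, coefficient = 2
x_4 = 1.0000, f(x_4) = 1.000000, coefficient = 2
x_5 = 1.2500, f(x_5) = 1.562500, coefficient = 2
x_6 = 1.5000, f(x_6) = 2.250000, coefficient = 1

I ≈ (0.250000/2) × 9.125000 = 1.140625
Exact value: 1.125000
Error: 0.015625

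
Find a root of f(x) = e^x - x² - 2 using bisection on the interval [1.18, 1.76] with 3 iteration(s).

f(x) = e^x - x² - 2
Initial interval: [1.18, 1.76]

Iteration 1:
  c_1 = (1.180000 + 1.760000)/2 = 1.470000
  f(c_1) = f(1.470000) = 0.188335
  f(a) × f(c) < 0, new interval: [1.180000, 1.470000]
Iteration 2:
  c_2 = (1.180000 + 1.470000)/2 = 1.325000
  f(c_2) = f(1.325000) = 0.006560
  f(a) × f(c) < 0, new interval: [1.180000, 1.325000]
Iteration 3:
  c_3 = (1.180000 + 1.325000)/2 = 1.252500
  f(c_3) = f(1.252500) = -0.069677
  f(a) × f(c) ≥ 0, new interval: [1.252500, 1.325000]

After 3 iteration(s), the approximation is c_3 = 1.252500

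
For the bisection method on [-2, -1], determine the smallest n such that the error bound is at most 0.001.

We need (b-a)/2^n ≤ 0.001
(-1 - (-2))/2^n ≤ 0.001
1/2^n ≤ 0.001
2^n ≥ 1000
n ≥ log₂(1000) = 9.97
n ≥ 10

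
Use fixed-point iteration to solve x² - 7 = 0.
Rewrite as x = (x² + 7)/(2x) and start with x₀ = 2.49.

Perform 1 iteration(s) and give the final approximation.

Equation: x² - 7 = 0
Fixed-point form: x = (x² + 7)/(2x)
x₀ = 2.49

x_1 = g(2.490000) = 2.650622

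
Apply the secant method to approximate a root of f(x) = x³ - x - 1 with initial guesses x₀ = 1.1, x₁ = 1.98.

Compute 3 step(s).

f(x) = x³ - x - 1
x₀ = 1.1, x₁ = 1.98

Secant formula: x_{n+1} = x_n - f(x_n)(x_n - x_{n-1})/(f(x_n) - f(x_{n-1}))

Iteration 1:
  f(1.100000) = -0.769000
  f(1.980000) = 4.782392
  x_2 = 1.980000 - 4.782392×(1.980000 - 1.100000)/(4.782392 - (-0.769000))
       = 1.221901
Iteration 2:
  f(1.980000) = 4.782392
  f(1.221901) = -0.397552
  x_3 = 1.221901 - (-0.397552)×(1.221901 - 1.980000)/(-0.397552 - 4.782392)
       = 1.280084
Iteration 3:
  f(1.221901) = -0.397552
  f(1.280084) = -0.182520
  x_4 = 1.280084 - (-0.182520)×(1.280084 - 1.221901)/(-0.182520 - (-0.397552))
       = 1.329470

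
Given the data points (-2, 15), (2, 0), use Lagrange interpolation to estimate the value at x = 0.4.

Lagrange interpolation formula:
P(x) = Σ yᵢ × Lᵢ(x)
where Lᵢ(x) = Π_{j≠i} (x - xⱼ)/(xᵢ - xⱼ)

L_0(0.4) = (0.4 - 2)/(-2 - 2) = 0.400000
L_1(0.4) = (0.4 - (-2))/(2 - (-2)) = 0.600000

P(0.4) = 15×L_0(0.4) + 0×L_1(0.4)
P(0.4) = 6.000000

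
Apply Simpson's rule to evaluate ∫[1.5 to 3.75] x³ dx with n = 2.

f(x) = x³
a = 1.5, b = 3.75, n = 2
h = (b - a)/n = 1.125000

Simpson's rule: (h/3)[f(x₀) + 4f(x₁) + 2f(x₂) + ... + f(xₙ)]

x_0 = 1.5000, f(x_0) = 3.375000, coefficient = 1
x_1 = 2.6250, f(x_1) = 18.087891, coefficient = 4
x_2 = 3.7500, f(x_2) = 52.734375, coefficient = 1

I ≈ (1.125000/3) × 128.460938 = 48.172852
Exact value: 48.172852
Error: 0.000000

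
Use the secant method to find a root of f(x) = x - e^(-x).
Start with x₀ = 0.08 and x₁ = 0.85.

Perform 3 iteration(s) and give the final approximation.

f(x) = x - e^(-x)
x₀ = 0.08, x₁ = 0.85

Secant formula: x_{n+1} = x_n - f(x_n)(x_n - x_{n-1})/(f(x_n) - f(x_{n-1}))

Iteration 1:
  f(0.080000) = -0.843116
  f(0.850000) = 0.422585
  x_2 = 0.850000 - 0.422585×(0.850000 - 0.080000)/(0.422585 - (-0.843116))
       = 0.592917
Iteration 2:
  f(0.850000) = 0.422585
  f(0.592917) = 0.040204
  x_3 = 0.592917 - 0.040204×(0.592917 - 0.850000)/(0.040204 - 0.422585)
       = 0.565887
Iteration 3:
  f(0.592917) = 0.040204
  f(0.565887) = -0.001970
  x_4 = 0.565887 - (-0.001970)×(0.565887 - 0.592917)/(-0.001970 - 0.040204)
       = 0.567149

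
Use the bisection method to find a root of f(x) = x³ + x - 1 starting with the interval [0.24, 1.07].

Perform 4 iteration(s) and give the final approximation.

f(x) = x³ + x - 1
Initial interval: [0.24, 1.07]

Iteration 1:
  c_1 = (0.240000 + 1.070000)/2 = 0.655000
  f(c_1) = f(0.655000) = -0.063989
  f(a) × f(c) ≥ 0, new interval: [0.655000, 1.070000]
Iteration 2:
  c_2 = (0.655000 + 1.070000)/2 = 0.862500
  f(c_2) = f(0.862500) = 0.504119
  f(a) × f(c) < 0, new interval: [0.655000, 0.862500]
Iteration 3:
  c_3 = (0.655000 + 0.862500)/2 = 0.758750
  f(c_3) = f(0.758750) = 0.195564
  f(a) × f(c) < 0, new interval: [0.655000, 0.758750]
Iteration 4:
  c_4 = (0.655000 + 0.758750)/2 = 0.706875
  f(c_4) = f(0.706875) = 0.060081
  f(a) × f(c) < 0, new interval: [0.655000, 0.706875]

After 4 iteration(s), the approximation is c_4 = 0.706875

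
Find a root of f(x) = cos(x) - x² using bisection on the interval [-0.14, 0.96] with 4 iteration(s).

f(x) = cos(x) - x²
Initial interval: [-0.14, 0.96]

Iteration 1:
  c_1 = (-0.140000 + 0.960000)/2 = 0.410000
  f(c_1) = f(0.410000) = 0.749021
  f(a) × f(c) ≥ 0, new interval: [0.410000, 0.960000]
Iteration 2:
  c_2 = (0.410000 + 0.960000)/2 = 0.685000
  f(c_2) = f(0.685000) = 0.305194
  f(a) × f(c) ≥ 0, new interval: [0.685000, 0.960000]
Iteration 3:
  c_3 = (0.685000 + 0.960000)/2 = 0.822500
  f(c_3) = f(0.822500) = 0.003885
  f(a) × f(c) ≥ 0, new interval: [0.822500, 0.960000]
Iteration 4:
  c_4 = (0.822500 + 0.960000)/2 = 0.891250
  f(c_4) = f(0.891250) = -0.165886
  f(a) × f(c) < 0, new interval: [0.822500, 0.891250]

After 4 iteration(s), the approximation is c_4 = 0.891250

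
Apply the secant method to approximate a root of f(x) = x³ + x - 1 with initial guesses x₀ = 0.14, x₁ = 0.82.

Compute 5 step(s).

f(x) = x³ + x - 1
x₀ = 0.14, x₁ = 0.82

Secant formula: x_{n+1} = x_n - f(x_n)(x_n - x_{n-1})/(f(x_n) - f(x_{n-1}))

Iteration 1:
  f(0.140000) = -0.857256
  f(0.820000) = 0.371368
  x_2 = 0.820000 - 0.371368×(0.820000 - 0.140000)/(0.371368 - (-0.857256))
       = 0.614461
Iteration 2:
  f(0.820000) = 0.371368
  f(0.614461) = -0.153542
  x_3 = 0.614461 - (-0.153542)×(0.614461 - 0.820000)/(-0.153542 - 0.371368)
       = 0.674583
Iteration 3:
  f(0.614461) = -0.153542
  f(0.674583) = -0.018439
  x_4 = 0.674583 - (-0.018439)×(0.674583 - 0.614461)/(-0.018439 - (-0.153542))
       = 0.682789
Iteration 4:
  f(0.674583) = -0.018439
  f(0.682789) = 0.001106
  x_5 = 0.682789 - 0.001106×(0.682789 - 0.674583)/(0.001106 - (-0.018439))
       = 0.682325
Iteration 5:
  f(0.682789) = 0.001106
  f(0.682325) = -0.000007
  x_6 = 0.682325 - (-0.000007)×(0.682325 - 0.682789)/(-0.000007 - 0.001106)
       = 0.682328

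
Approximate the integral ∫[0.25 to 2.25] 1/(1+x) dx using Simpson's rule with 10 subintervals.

f(x) = 1/(1+x)
a = 0.25, b = 2.25, n = 10
h = (b - a)/n = 0.200000

Simpson's rule: (h/3)[f(x₀) + 4f(x₁) + 2f(x₂) + ... + f(xₙ)]

x_0 = 0.2500, f(x_0) = 0.800000, coefficient = 1
x_1 = 0.4500, f(x_1) = 0.689655, coefficient = 4
x_2 = 0.6500, f(x_2) = 0.606061, coefficient = 2
x_3 = 0.8500, f(x_3) = 0.540541, coefficient = 4
x_4 = 1.0500, f(x_4) = 0.487805, coefficient = 2
x_5 = 1.2500, f(x_5) = 0.444444, coefficient = 4
x_6 = 1.4500, f(x_6) = 0.408163, coefficient = 2
x_7 = 1.6500, f(x_7) = 0.377358, coefficient = 4
x_8 = 1.8500, f(x_8) = 0.350877, coefficient = 2
x_9 = 2.0500, f(x_9) = 0.327869, coefficient = 4
x_10 = 2.2500, f(x_10) = 0.307692, coefficient = 1

I ≈ (0.200000/3) × 14.332974 = 0.955532
Exact value: 0.955511
Error: 0.000020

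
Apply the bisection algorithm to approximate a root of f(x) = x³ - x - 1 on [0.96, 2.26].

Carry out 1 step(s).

f(x) = x³ - x - 1
Initial interval: [0.96, 2.26]

Iteration 1:
  c_1 = (0.960000 + 2.260000)/2 = 1.610000
  f(c_1) = f(1.610000) = 1.563281
  f(a) × f(c) < 0, new interval: [0.960000, 1.610000]

After 1 iteration(s), the approximation is c_1 = 1.610000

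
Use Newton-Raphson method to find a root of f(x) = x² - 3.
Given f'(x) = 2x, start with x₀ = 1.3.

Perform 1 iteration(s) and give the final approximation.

f(x) = x² - 3
f'(x) = 2x
x₀ = 1.3

Newton-Raphson formula: x_{n+1} = x_n - f(x_n)/f'(x_n)

Iteration 1:
  f(1.300000) = -1.310000
  f'(1.300000) = 2.600000
  x_1 = 1.300000 - (-1.310000)/2.600000 = 1.803846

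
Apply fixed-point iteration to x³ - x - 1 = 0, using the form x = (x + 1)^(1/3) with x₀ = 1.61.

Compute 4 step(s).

Equation: x³ - x - 1 = 0
Fixed-point form: x = (x + 1)^(1/3)
x₀ = 1.61

x_1 = g(1.610000) = 1.376830
x_2 = g(1.376830) = 1.334543
x_3 = g(1.334543) = 1.326582
x_4 = g(1.326582) = 1.325072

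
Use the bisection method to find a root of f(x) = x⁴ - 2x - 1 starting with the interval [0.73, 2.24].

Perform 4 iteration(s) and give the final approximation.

f(x) = x⁴ - 2x - 1
Initial interval: [0.73, 2.24]

Iteration 1:
  c_1 = (0.730000 + 2.240000)/2 = 1.485000
  f(c_1) = f(1.485000) = 0.893017
  f(a) × f(c) < 0, new interval: [0.730000, 1.485000]
Iteration 2:
  c_2 = (0.730000 + 1.485000)/2 = 1.107500
  f(c_2) = f(1.107500) = -1.710560
  f(a) × f(c) ≥ 0, new interval: [1.107500, 1.485000]
Iteration 3:
  c_3 = (1.107500 + 1.485000)/2 = 1.296250
  f(c_3) = f(1.296250) = -0.769213
  f(a) × f(c) ≥ 0, new interval: [1.296250, 1.485000]
Iteration 4:
  c_4 = (1.296250 + 1.485000)/2 = 1.390625
  f(c_4) = f(1.390625) = -0.041521
  f(a) × f(c) ≥ 0, new interval: [1.390625, 1.485000]

After 4 iteration(s), the approximation is c_4 = 1.390625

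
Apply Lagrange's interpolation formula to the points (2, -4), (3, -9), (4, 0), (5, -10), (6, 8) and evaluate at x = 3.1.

Lagrange interpolation formula:
P(x) = Σ yᵢ × Lᵢ(x)
where Lᵢ(x) = Π_{j≠i} (x - xⱼ)/(xᵢ - xⱼ)

L_0(3.1) = (3.1 - 3)/(2 - 3) × (3.1 - 4)/(2 - 4) × (3.1 - 5)/(2 - 5) × (3.1 - 6)/(2 - 6) = -0.020663
L_1(3.1) = (3.1 - 2)/(3 - 2) × (3.1 - 4)/(3 - 4) × (3.1 - 5)/(3 - 5) × (3.1 - 6)/(3 - 6) = 0.909150
L_2(3.1) = (3.1 - 2)/(4 - 2) × (3.1 - 3)/(4 - 3) × (3.1 - 5)/(4 - 5) × (3.1 - 6)/(4 - 6) = 0.151525
L_3(3.1) = (3.1 - 2)/(5 - 2) × (3.1 - 3)/(5 - 3) × (3.1 - 4)/(5 - 4) × (3.1 - 6)/(5 - 6) = -0.047850
L_4(3.1) = (3.1 - 2)/(6 - 2) × (3.1 - 3)/(6 - 3) × (3.1 - 4)/(6 - 4) × (3.1 - 5)/(6 - 5) = 0.007838

P(3.1) = (-4)×L_0(3.1) + (-9)×L_1(3.1) + 0×L_2(3.1) + (-10)×L_3(3.1) + 8×L_4(3.1)
P(3.1) = -7.558500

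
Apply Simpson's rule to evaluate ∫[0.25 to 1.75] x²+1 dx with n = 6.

f(x) = x²+1
a = 0.25, b = 1.75, n = 6
h = (b - a)/n = 0.250000

Simpson's rule: (h/3)[f(x₀) + 4f(x₁) + 2f(x₂) + ... + f(xₙ)]

x_0 = 0.2500, f(x_0) = 1.062500, coefficient = 1
x_1 = 0.5000, f(x_1) = 1.250000, coefficient = 4
x_2 = 0.7500, f(x_2) = 1.562500, coefficient = 2
x_3 = 1.0000, f(x_3) = 2.000000, coefficient = 4
x_4 = 1.2500, f(x_4) = 2.562500, coefficient = 2
x_5 = 1.5000, f(x_5) = 3.250000, coefficient = 4
x_6 = 1.7500, f(x_6) = 4.062500, coefficient = 1

I ≈ (0.250000/3) × 39.375000 = 3.281250
Exact value: 3.281250
Error: 0.000000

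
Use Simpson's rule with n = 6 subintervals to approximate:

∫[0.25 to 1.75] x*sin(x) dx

f(x) = x*sin(x)
a = 0.25, b = 1.75, n = 6
h = (b - a)/n = 0.250000

Simpson's rule: (h/3)[f(x₀) + 4f(x₁) + 2f(x₂) + ... + f(xₙ)]

x_0 = 0.2500, f(x_0) = 0.061851, coefficient = 1
x_1 = 0.5000, f(x_1) = 0.239713, coefficient = 4
x_2 = 0.7500, f(x_2) = 0.511229, coefficient = 2
x_3 = 1.0000, f(x_3) = 0.841471, coefficient = 4
x_4 = 1.2500, f(x_4) = 1.186231, coefficient = 2
x_5 = 1.5000, f(x_5) = 1.496242, coefficient = 4
x_6 = 1.7500, f(x_6) = 1.721975, coefficient = 1

I ≈ (0.250000/3) × 15.488451 = 1.290704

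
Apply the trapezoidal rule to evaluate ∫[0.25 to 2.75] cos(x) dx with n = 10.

f(x) = cos(x)
a = 0.25, b = 2.75, n = 10
h = (b - a)/n = 0.250000

Trapezoidal rule: (h/2)[f(x₀) + 2f(x₁) + 2f(x₂) + ... + f(xₙ)]

x_0 = 0.2500, f(x_0) = 0.968912, coefficient = 1
x_1 = 0.5000, f(x_1) = 0.877583, coefficient = 2
x_2 = 0.7500, f(x_2) = 0.731689, coefficient = 2
x_3 = 1.0000, f(x_3) = 0.540302, coefficient = 2
x_4 = 1.2500, f(x_4) = 0.315322, coefficient = 2
x_5 = 1.5000, f(x_5) = 0.070737, coefficient = 2
x_6 = 1.7500, f(x_6) = -0.178246, coefficient = 2
x_7 = 2.0000, f(x_7) = -0.416147, coefficient = 2
x_8 = 2.2500, f(x_8) = -0.628174, coefficient = 2
x_9 = 2.5000, f(x_9) = -0.801144, coefficient = 2
x_10 = 2.7500, f(x_10) = -0.924302, coefficient = 1

I ≈ (0.250000/2) × 1.068456 = 0.133557
Exact value: 0.134257
Error: 0.000700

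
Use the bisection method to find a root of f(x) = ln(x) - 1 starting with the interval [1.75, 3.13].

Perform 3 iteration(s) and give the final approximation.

f(x) = ln(x) - 1
Initial interval: [1.75, 3.13]

Iteration 1:
  c_1 = (1.750000 + 3.130000)/2 = 2.440000
  f(c_1) = f(2.440000) = -0.108002
  f(a) × f(c) ≥ 0, new interval: [2.440000, 3.130000]
Iteration 2:
  c_2 = (2.440000 + 3.130000)/2 = 2.785000
  f(c_2) = f(2.785000) = 0.024248
  f(a) × f(c) < 0, new interval: [2.440000, 2.785000]
Iteration 3:
  c_3 = (2.440000 + 2.785000)/2 = 2.612500
  f(c_3) = f(2.612500) = -0.039692
  f(a) × f(c) ≥ 0, new interval: [2.612500, 2.785000]

After 3 iteration(s), the approximation is c_3 = 2.612500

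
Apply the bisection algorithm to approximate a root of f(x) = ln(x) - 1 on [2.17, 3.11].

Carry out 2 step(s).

f(x) = ln(x) - 1
Initial interval: [2.17, 3.11]

Iteration 1:
  c_1 = (2.170000 + 3.110000)/2 = 2.640000
  f(c_1) = f(2.640000) = -0.029221
  f(a) × f(c) ≥ 0, new interval: [2.640000, 3.110000]
Iteration 2:
  c_2 = (2.640000 + 3.110000)/2 = 2.875000
  f(c_2) = f(2.875000) = 0.056053
  f(a) × f(c) < 0, new interval: [2.640000, 2.875000]

After 2 iteration(s), the approximation is c_2 = 2.875000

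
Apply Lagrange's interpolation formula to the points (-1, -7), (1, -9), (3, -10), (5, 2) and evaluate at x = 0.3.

Lagrange interpolation formula:
P(x) = Σ yᵢ × Lᵢ(x)
where Lᵢ(x) = Π_{j≠i} (x - xⱼ)/(xᵢ - xⱼ)

L_0(0.3) = (0.3 - 1)/(-1 - 1) × (0.3 - 3)/(-1 - 3) × (0.3 - 5)/(-1 - 5) = 0.185062
L_1(0.3) = (0.3 - (-1))/(1 - (-1)) × (0.3 - 3)/(1 - 3) × (0.3 - 5)/(1 - 5) = 1.031063
L_2(0.3) = (0.3 - (-1))/(3 - (-1)) × (0.3 - 1)/(3 - 1) × (0.3 - 5)/(3 - 5) = -0.267313
L_3(0.3) = (0.3 - (-1))/(5 - (-1)) × (0.3 - 1)/(5 - 1) × (0.3 - 3)/(5 - 3) = 0.051188

P(0.3) = (-7)×L_0(0.3) + (-9)×L_1(0.3) + (-10)×L_2(0.3) + 2×L_3(0.3)
P(0.3) = -7.799500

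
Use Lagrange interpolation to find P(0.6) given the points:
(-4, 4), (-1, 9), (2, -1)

Lagrange interpolation formula:
P(x) = Σ yᵢ × Lᵢ(x)
where Lᵢ(x) = Π_{j≠i} (x - xⱼ)/(xᵢ - xⱼ)

L_0(0.6) = (0.6 - (-1))/(-4 - (-1)) × (0.6 - 2)/(-4 - 2) = -0.124444
L_1(0.6) = (0.6 - (-4))/(-1 - (-4)) × (0.6 - 2)/(-1 - 2) = 0.715556
L_2(0.6) = (0.6 - (-4))/(2 - (-4)) × (0.6 - (-1))/(2 - (-1)) = 0.408889

P(0.6) = 4×L_0(0.6) + 9×L_1(0.6) + (-1)×L_2(0.6)
P(0.6) = 5.533333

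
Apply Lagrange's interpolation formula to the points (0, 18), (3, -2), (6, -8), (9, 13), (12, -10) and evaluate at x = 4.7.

Lagrange interpolation formula:
P(x) = Σ yᵢ × Lᵢ(x)
where Lᵢ(x) = Π_{j≠i} (x - xⱼ)/(xᵢ - xⱼ)

L_0(4.7) = (4.7 - 3)/(0 - 3) × (4.7 - 6)/(0 - 6) × (4.7 - 9)/(0 - 9) × (4.7 - 12)/(0 - 12) = -0.035685
L_1(4.7) = (4.7 - 0)/(3 - 0) × (4.7 - 6)/(3 - 6) × (4.7 - 9)/(3 - 9) × (4.7 - 12)/(3 - 12) = 0.394636
L_2(4.7) = (4.7 - 0)/(6 - 0) × (4.7 - 3)/(6 - 3) × (4.7 - 9)/(6 - 9) × (4.7 - 12)/(6 - 12) = 0.774093
L_3(4.7) = (4.7 - 0)/(9 - 0) × (4.7 - 3)/(9 - 3) × (4.7 - 6)/(9 - 6) × (4.7 - 12)/(9 - 12) = -0.156019
L_4(4.7) = (4.7 - 0)/(12 - 0) × (4.7 - 3)/(12 - 3) × (4.7 - 6)/(12 - 6) × (4.7 - 9)/(12 - 9) = 0.022975

P(4.7) = 18×L_0(4.7) + (-2)×L_1(4.7) + (-8)×L_2(4.7) + 13×L_3(4.7) + (-10)×L_4(4.7)
P(4.7) = -9.882344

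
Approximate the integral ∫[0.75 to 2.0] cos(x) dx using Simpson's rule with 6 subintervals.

f(x) = cos(x)
a = 0.75, b = 2.0, n = 6
h = (b - a)/n = 0.208333

Simpson's rule: (h/3)[f(x₀) + 4f(x₁) + 2f(x₂) + ... + f(xₙ)]

x_0 = 0.7500, f(x_0) = 0.731689, coefficient = 1
x_1 = 0.9583, f(x_1) = 0.574885, coefficient = 4
x_2 = 1.1667, f(x_2) = 0.393219, coefficient = 2
x_3 = 1.3750, f(x_3) = 0.194548, coefficient = 4
x_4 = 1.5833, f(x_4) = -0.012537, coefficient = 2
x_5 = 1.7917, f(x_5) = -0.219079, coefficient = 4
x_6 = 2.0000, f(x_6) = -0.416147, coefficient = 1

I ≈ (0.208333/3) × 3.278319 = 0.227661
Exact value: 0.227659
Error: 0.000002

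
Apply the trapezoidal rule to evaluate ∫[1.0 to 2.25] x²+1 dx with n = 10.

f(x) = x²+1
a = 1.0, b = 2.25, n = 10
h = (b - a)/n = 0.125000

Trapezoidal rule: (h/2)[f(x₀) + 2f(x₁) + 2f(x₂) + ... + f(xₙ)]

x_0 = 1.0000, f(x_0) = 2.000000, coefficient = 1
x_1 = 1.1250, f(x_1) = 2.265625, coefficient = 2
x_2 = 1.2500, f(x_2) = 2.562500, coefficient = 2
x_3 = 1.3750, f(x_3) = 2.890625, coefficient = 2
x_4 = 1.5000, f(x_4) = 3.250000, coefficient = 2
x_5 = 1.6250, f(x_5) = 3.640625, coefficient = 2
x_6 = 1.7500, f(x_6) = 4.062500, coefficient = 2
x_7 = 1.8750, f(x_7) = 4.515625, coefficient = 2
x_8 = 2.0000, f(x_8) = 5.000000, coefficient = 2
x_9 = 2.1250, f(x_9) = 5.515625, coefficient = 2
x_10 = 2.2500, f(x_10) = 6.062500, coefficient = 1

I ≈ (0.125000/2) × 75.468750 = 4.716797
Exact value: 4.713542
Error: 0.003255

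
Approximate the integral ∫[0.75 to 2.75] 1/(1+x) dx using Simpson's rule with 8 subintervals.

f(x) = 1/(1+x)
a = 0.75, b = 2.75, n = 8
h = (b - a)/n = 0.250000

Simpson's rule: (h/3)[f(x₀) + 4f(x₁) + 2f(x₂) + ... + f(xₙ)]

x_0 = 0.7500, f(x_0) = 0.571429, coefficient = 1
x_1 = 1.0000, f(x_1) = 0.500000, coefficient = 4
x_2 = 1.2500, f(x_2) = 0.444444, coefficient = 2
x_3 = 1.5000, f(x_3) = 0.400000, coefficient = 4
x_4 = 1.7500, f(x_4) = 0.363636, coefficient = 2
x_5 = 2.0000, f(x_5) = 0.333333, coefficient = 4
x_6 = 2.2500, f(x_6) = 0.307692, coefficient = 2
x_7 = 2.5000, f(x_7) = 0.285714, coefficient = 4
x_8 = 2.7500, f(x_8) = 0.266667, coefficient = 1

I ≈ (0.250000/3) × 9.145832 = 0.762153
Exact value: 0.762140
Error: 0.000013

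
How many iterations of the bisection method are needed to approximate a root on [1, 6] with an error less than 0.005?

We need (b-a)/2^n ≤ 0.005
(6 - 1)/2^n ≤ 0.005
5/2^n ≤ 0.005
2^n ≥ 1000
n ≥ log₂(1000) = 9.97
n ≥ 10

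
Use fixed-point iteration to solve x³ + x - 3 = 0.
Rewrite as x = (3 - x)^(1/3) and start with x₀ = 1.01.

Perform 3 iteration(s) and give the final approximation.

Equation: x³ + x - 3 = 0
Fixed-point form: x = (3 - x)^(1/3)
x₀ = 1.01

x_1 = g(1.010000) = 1.257818
x_2 = g(1.257818) = 1.203274
x_3 = g(1.203274) = 1.215702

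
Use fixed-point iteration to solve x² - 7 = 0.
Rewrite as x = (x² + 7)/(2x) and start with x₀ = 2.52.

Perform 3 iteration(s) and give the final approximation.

Equation: x² - 7 = 0
Fixed-point form: x = (x² + 7)/(2x)
x₀ = 2.52

x_1 = g(2.520000) = 2.648889
x_2 = g(2.648889) = 2.645753
x_3 = g(2.645753) = 2.645751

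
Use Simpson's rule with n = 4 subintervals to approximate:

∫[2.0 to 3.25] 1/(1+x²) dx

f(x) = 1/(1+x²)
a = 2.0, b = 3.25, n = 4
h = (b - a)/n = 0.312500

Simpson's rule: (h/3)[f(x₀) + 4f(x₁) + 2f(x₂) + ... + f(xₙ)]

x_0 = 2.0000, f(x_0) = 0.200000, coefficient = 1
x_1 = 2.3125, f(x_1) = 0.157538, coefficient = 4
x_2 = 2.6250, f(x_2) = 0.126733, coefficient = 2
x_3 = 2.9375, f(x_3) = 0.103854, coefficient = 4
x_4 = 3.2500, f(x_4) = 0.086486, coefficient = 1

I ≈ (0.312500/3) × 1.585522 = 0.165158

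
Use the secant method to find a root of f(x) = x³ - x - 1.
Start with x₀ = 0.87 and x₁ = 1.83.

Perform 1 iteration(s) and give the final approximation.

f(x) = x³ - x - 1
x₀ = 0.87, x₁ = 1.83

Secant formula: x_{n+1} = x_n - f(x_n)(x_n - x_{n-1})/(f(x_n) - f(x_{n-1}))

Iteration 1:
  f(0.870000) = -1.211497
  f(1.830000) = 3.298487
  x_2 = 1.830000 - 3.298487×(1.830000 - 0.870000)/(3.298487 - (-1.211497))
       = 1.127881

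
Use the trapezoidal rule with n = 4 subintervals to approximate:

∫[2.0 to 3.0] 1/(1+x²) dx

f(x) = 1/(1+x²)
a = 2.0, b = 3.0, n = 4
h = (b - a)/n = 0.250000

Trapezoidal rule: (h/2)[f(x₀) + 2f(x₁) + 2f(x₂) + ... + f(xₙ)]

x_0 = 2.0000, f(x_0) = 0.200000, coefficient = 1
x_1 = 2.2500, f(x_1) = 0.164948, coefficient = 2
x_2 = 2.5000, f(x_2) = 0.137931, coefficient = 2
x_3 = 2.7500, f(x_3) = 0.116788, coefficient = 2
x_4 = 3.0000, f(x_4) = 0.100000, coefficient = 1

I ≈ (0.250000/2) × 1.139336 = 0.142417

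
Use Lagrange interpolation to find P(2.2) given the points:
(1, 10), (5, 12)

Lagrange interpolation formula:
P(x) = Σ yᵢ × Lᵢ(x)
where Lᵢ(x) = Π_{j≠i} (x - xⱼ)/(xᵢ - xⱼ)

L_0(2.2) = (2.2 - 5)/(1 - 5) = 0.700000
L_1(2.2) = (2.2 - 1)/(5 - 1) = 0.300000

P(2.2) = 10×L_0(2.2) + 12×L_1(2.2)
P(2.2) = 10.600000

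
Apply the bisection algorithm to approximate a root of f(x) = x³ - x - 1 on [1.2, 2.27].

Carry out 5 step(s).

f(x) = x³ - x - 1
Initial interval: [1.2, 2.27]

Iteration 1:
  c_1 = (1.200000 + 2.270000)/2 = 1.735000
  f(c_1) = f(1.735000) = 2.487740
  f(a) × f(c) < 0, new interval: [1.200000, 1.735000]
Iteration 2:
  c_2 = (1.200000 + 1.735000)/2 = 1.467500
  f(c_2) = f(1.467500) = 0.692844
  f(a) × f(c) < 0, new interval: [1.200000, 1.467500]
Iteration 3:
  c_3 = (1.200000 + 1.467500)/2 = 1.333750
  f(c_3) = f(1.333750) = 0.038843
  f(a) × f(c) < 0, new interval: [1.200000, 1.333750]
Iteration 4:
  c_4 = (1.200000 + 1.333750)/2 = 1.266875
  f(c_4) = f(1.266875) = -0.233576
  f(a) × f(c) ≥ 0, new interval: [1.266875, 1.333750]
Iteration 5:
  c_5 = (1.266875 + 1.333750)/2 = 1.300312
  f(c_5) = f(1.300312) = -0.101728
  f(a) × f(c) ≥ 0, new interval: [1.300312, 1.333750]

After 5 iteration(s), the approximation is c_5 = 1.300312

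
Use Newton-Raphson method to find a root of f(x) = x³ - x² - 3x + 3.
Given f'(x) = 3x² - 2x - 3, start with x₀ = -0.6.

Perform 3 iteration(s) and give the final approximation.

f(x) = x³ - x² - 3x + 3
f'(x) = 3x² - 2x - 3
x₀ = -0.6

Newton-Raphson formula: x_{n+1} = x_n - f(x_n)/f'(x_n)

Iteration 1:
  f(-0.600000) = 4.224000
  f'(-0.600000) = -0.720000
  x_1 = -0.600000 - 4.224000/(-0.720000) = 5.266667
Iteration 2:
  f(5.266667) = 105.547852
  f'(5.266667) = 69.680000
  x_2 = 5.266667 - 105.547852/69.680000 = 3.751916
Iteration 3:
  f(3.751916) = 30.482614
  f'(3.751916) = 31.726782
  x_3 = 3.751916 - 30.482614/31.726782 = 2.791131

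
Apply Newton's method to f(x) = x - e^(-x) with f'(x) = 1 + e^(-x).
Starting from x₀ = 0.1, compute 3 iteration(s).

f(x) = x - e^(-x)
f'(x) = 1 + e^(-x)
x₀ = 0.1

Newton-Raphson formula: x_{n+1} = x_n - f(x_n)/f'(x_n)

Iteration 1:
  f(0.100000) = -0.804837
  f'(0.100000) = 1.904837
  x_1 = 0.100000 - (-0.804837)/1.904837 = 0.522523
Iteration 2:
  f(0.522523) = -0.070500
  f'(0.522523) = 1.593023
  x_2 = 0.522523 - (-0.070500)/1.593023 = 0.566778
Iteration 3:
  f(0.566778) = -0.000572
  f'(0.566778) = 1.567350
  x_3 = 0.566778 - (-0.000572)/1.567350 = 0.567143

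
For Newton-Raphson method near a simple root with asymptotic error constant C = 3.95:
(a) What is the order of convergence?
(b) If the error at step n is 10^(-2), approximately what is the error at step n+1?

(a) Newton-Raphson has quadratic (order 2) convergence near simple roots.
    This means |e_{n+1}| ≈ C|e_n|².

(b) With |e_n| = 10^(-2) and C = 3.95:
    |e_{n+1}| ≈ 3.95 × (10^(-2))² = 3.95 × 10^(-4)

(a) 2 (quadratic); (b) |e_{n+1}| ≈ 3.950e-04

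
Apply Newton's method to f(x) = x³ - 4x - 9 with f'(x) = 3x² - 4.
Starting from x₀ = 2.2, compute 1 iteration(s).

f(x) = x³ - 4x - 9
f'(x) = 3x² - 4
x₀ = 2.2

Newton-Raphson formula: x_{n+1} = x_n - f(x_n)/f'(x_n)

Iteration 1:
  f(2.200000) = -7.152000
  f'(2.200000) = 10.520000
  x_1 = 2.200000 - (-7.152000)/10.520000 = 2.879848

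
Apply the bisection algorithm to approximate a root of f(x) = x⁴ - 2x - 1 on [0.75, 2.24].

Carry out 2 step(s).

f(x) = x⁴ - 2x - 1
Initial interval: [0.75, 2.24]

Iteration 1:
  c_1 = (0.750000 + 2.240000)/2 = 1.495000
  f(c_1) = f(1.495000) = 1.005337
  f(a) × f(c) < 0, new interval: [0.750000, 1.495000]
Iteration 2:
  c_2 = (0.750000 + 1.495000)/2 = 1.122500
  f(c_2) = f(1.122500) = -1.657384
  f(a) × f(c) ≥ 0, new interval: [1.122500, 1.495000]

After 2 iteration(s), the approximation is c_2 = 1.122500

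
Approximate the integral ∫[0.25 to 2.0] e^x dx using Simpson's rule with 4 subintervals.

f(x) = e^x
a = 0.25, b = 2.0, n = 4
h = (b - a)/n = 0.437500

Simpson's rule: (h/3)[f(x₀) + 4f(x₁) + 2f(x₂) + ... + f(xₙ)]

x_0 = 0.2500, f(x_0) = 1.284025, coefficient = 1
x_1 = 0.6875, f(x_1) = 1.988737, coefficient = 4
x_2 = 1.1250, f(x_2) = 3.080217, coefficient = 2
x_3 = 1.5625, f(x_3) = 4.770733, coefficient = 4
x_4 = 2.0000, f(x_4) = 7.389056, coefficient = 1

I ≈ (0.437500/3) × 41.871398 = 6.106246
Exact value: 6.105031
Error: 0.001215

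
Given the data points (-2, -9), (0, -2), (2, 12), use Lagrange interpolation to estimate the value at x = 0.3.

Lagrange interpolation formula:
P(x) = Σ yᵢ × Lᵢ(x)
where Lᵢ(x) = Π_{j≠i} (x - xⱼ)/(xᵢ - xⱼ)

L_0(0.3) = (0.3 - 0)/(-2 - 0) × (0.3 - 2)/(-2 - 2) = -0.063750
L_1(0.3) = (0.3 - (-2))/(0 - (-2)) × (0.3 - 2)/(0 - 2) = 0.977500
L_2(0.3) = (0.3 - (-2))/(2 - (-2)) × (0.3 - 0)/(2 - 0) = 0.086250

P(0.3) = (-9)×L_0(0.3) + (-2)×L_1(0.3) + 12×L_2(0.3)
P(0.3) = -0.346250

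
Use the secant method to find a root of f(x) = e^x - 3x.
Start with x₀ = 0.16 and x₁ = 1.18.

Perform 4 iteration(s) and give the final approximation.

f(x) = e^x - 3x
x₀ = 0.16, x₁ = 1.18

Secant formula: x_{n+1} = x_n - f(x_n)(x_n - x_{n-1})/(f(x_n) - f(x_{n-1}))

Iteration 1:
  f(0.160000) = 0.693511
  f(1.180000) = -0.285626
  x_2 = 1.180000 - (-0.285626)×(1.180000 - 0.160000)/(-0.285626 - 0.693511)
       = 0.882454
Iteration 2:
  f(1.180000) = -0.285626
  f(0.882454) = -0.230539
  x_3 = 0.882454 - (-0.230539)×(0.882454 - 1.180000)/(-0.230539 - (-0.285626))
       = -0.362770
Iteration 3:
  f(0.882454) = -0.230539
  f(-0.362770) = 1.784056
  x_4 = -0.362770 - 1.784056×(-0.362770 - 0.882454)/(1.784056 - (-0.230539))
       = 0.739958
Iteration 4:
  f(-0.362770) = 1.784056
  f(0.739958) = -0.124026
  x_5 = 0.739958 - (-0.124026)×(0.739958 - (-0.362770))/(-0.124026 - 1.784056)
       = 0.668280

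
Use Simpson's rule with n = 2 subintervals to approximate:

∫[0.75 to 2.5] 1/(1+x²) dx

f(x) = 1/(1+x²)
a = 0.75, b = 2.5, n = 2
h = (b - a)/n = 0.875000

Simpson's rule: (h/3)[f(x₀) + 4f(x₁) + 2f(x₂) + ... + f(xₙ)]

x_0 = 0.7500, f(x_0) = 0.640000, coefficient = 1
x_1 = 1.6250, f(x_1) = 0.274678, coefficient = 4
x_2 = 2.5000, f(x_2) = 0.137931, coefficient = 1

I ≈ (0.875000/3) × 1.876643 = 0.547354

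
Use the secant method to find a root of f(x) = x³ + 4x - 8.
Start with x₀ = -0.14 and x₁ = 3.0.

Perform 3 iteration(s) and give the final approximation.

f(x) = x³ + 4x - 8
x₀ = -0.14, x₁ = 3.0

Secant formula: x_{n+1} = x_n - f(x_n)(x_n - x_{n-1})/(f(x_n) - f(x_{n-1}))

Iteration 1:
  f(-0.140000) = -8.562744
  f(3.000000) = 31.000000
  x_2 = 3.000000 - 31.000000×(3.000000 - (-0.140000))/(31.000000 - (-8.562744))
       = 0.539604
Iteration 2:
  f(3.000000) = 31.000000
  f(0.539604) = -5.684464
  x_3 = 0.539604 - (-5.684464)×(0.539604 - 3.000000)/(-5.684464 - 31.000000)
       = 0.920857
Iteration 3:
  f(0.539604) = -5.684464
  f(0.920857) = -3.535709
  x_4 = 0.920857 - (-3.535709)×(0.920857 - 0.539604)/(-3.535709 - (-5.684464))
       = 1.548195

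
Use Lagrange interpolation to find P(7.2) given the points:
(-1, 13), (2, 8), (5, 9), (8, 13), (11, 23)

Lagrange interpolation formula:
P(x) = Σ yᵢ × Lᵢ(x)
where Lᵢ(x) = Π_{j≠i} (x - xⱼ)/(xᵢ - xⱼ)

L_0(7.2) = (7.2 - 2)/(-1 - 2) × (7.2 - 5)/(-1 - 5) × (7.2 - 8)/(-1 - 8) × (7.2 - 11)/(-1 - 11) = 0.017890
L_1(7.2) = (7.2 - (-1))/(2 - (-1)) × (7.2 - 5)/(2 - 5) × (7.2 - 8)/(2 - 8) × (7.2 - 11)/(2 - 11) = -0.112843
L_2(7.2) = (7.2 - (-1))/(5 - (-1)) × (7.2 - 2)/(5 - 2) × (7.2 - 8)/(5 - 8) × (7.2 - 11)/(5 - 11) = 0.400079
L_3(7.2) = (7.2 - (-1))/(8 - (-1)) × (7.2 - 2)/(8 - 2) × (7.2 - 5)/(8 - 5) × (7.2 - 11)/(8 - 11) = 0.733478
L_4(7.2) = (7.2 - (-1))/(11 - (-1)) × (7.2 - 2)/(11 - 2) × (7.2 - 5)/(11 - 5) × (7.2 - 8)/(11 - 8) = -0.038604

P(7.2) = 13×L_0(7.2) + 8×L_1(7.2) + 9×L_2(7.2) + 13×L_3(7.2) + 23×L_4(7.2)
P(7.2) = 11.577857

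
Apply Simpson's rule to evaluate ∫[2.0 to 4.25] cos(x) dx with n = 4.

f(x) = cos(x)
a = 2.0, b = 4.25, n = 4
h = (b - a)/n = 0.562500

Simpson's rule: (h/3)[f(x₀) + 4f(x₁) + 2f(x₂) + ... + f(xₙ)]

x_0 = 2.0000, f(x_0) = -0.416147, coefficient = 1
x_1 = 2.5625, f(x_1) = -0.836960, coefficient = 4
x_2 = 3.1250, f(x_2) = -0.999862, coefficient = 2
x_3 = 3.6875, f(x_3) = -0.854657, coefficient = 4
x_4 = 4.2500, f(x_4) = -0.446087, coefficient = 1

I ≈ (0.562500/3) × -9.628423 = -1.805329
Exact value: -1.804287
Error: 0.001043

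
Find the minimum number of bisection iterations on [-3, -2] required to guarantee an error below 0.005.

We need (b-a)/2^n ≤ 0.005
(-2 - (-3))/2^n ≤ 0.005
1/2^n ≤ 0.005
2^n ≥ 200
n ≥ log₂(200) = 7.64
n ≥ 8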